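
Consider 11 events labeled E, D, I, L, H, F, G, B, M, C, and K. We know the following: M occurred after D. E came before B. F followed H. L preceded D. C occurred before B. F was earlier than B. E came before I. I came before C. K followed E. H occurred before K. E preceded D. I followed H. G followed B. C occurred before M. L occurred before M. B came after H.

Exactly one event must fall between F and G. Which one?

B

Tracing the constraints gives F → B → G, so B sits after F and before G.
No other event is forced both after F and before G.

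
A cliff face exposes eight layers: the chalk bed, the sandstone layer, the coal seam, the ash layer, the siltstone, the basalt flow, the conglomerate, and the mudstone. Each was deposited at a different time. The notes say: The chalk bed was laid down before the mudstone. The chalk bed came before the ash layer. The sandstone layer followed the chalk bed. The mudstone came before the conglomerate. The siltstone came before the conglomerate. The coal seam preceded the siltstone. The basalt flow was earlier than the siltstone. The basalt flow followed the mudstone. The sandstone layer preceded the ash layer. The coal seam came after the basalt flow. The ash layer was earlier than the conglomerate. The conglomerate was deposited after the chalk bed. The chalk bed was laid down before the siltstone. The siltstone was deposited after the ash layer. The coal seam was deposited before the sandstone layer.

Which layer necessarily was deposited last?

Every other layer has a chain of constraints placing it before the conglomerate, so the conglomerate is last.

the conglomerate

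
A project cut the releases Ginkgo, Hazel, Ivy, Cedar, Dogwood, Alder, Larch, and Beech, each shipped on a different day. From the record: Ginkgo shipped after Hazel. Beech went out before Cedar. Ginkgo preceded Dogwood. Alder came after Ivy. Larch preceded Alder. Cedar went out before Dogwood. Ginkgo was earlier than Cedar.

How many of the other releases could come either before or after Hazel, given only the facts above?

Forced after Hazel: Cedar, Dogwood, and Ginkgo.
That leaves Alder, Beech, Ivy, and Larch with no forced order relative to Hazel — 4.

4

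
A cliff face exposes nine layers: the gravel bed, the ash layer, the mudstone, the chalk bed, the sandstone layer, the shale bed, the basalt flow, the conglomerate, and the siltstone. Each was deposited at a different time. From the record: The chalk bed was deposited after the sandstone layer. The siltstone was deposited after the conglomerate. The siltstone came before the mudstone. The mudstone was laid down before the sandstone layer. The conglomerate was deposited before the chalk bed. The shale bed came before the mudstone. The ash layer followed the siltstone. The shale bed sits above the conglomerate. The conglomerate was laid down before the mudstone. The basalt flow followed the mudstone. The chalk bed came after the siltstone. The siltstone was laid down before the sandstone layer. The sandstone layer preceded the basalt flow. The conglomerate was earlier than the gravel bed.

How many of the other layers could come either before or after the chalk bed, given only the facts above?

3

Forced before the chalk bed: the conglomerate, the mudstone, the sandstone layer, the shale bed, and the siltstone.
That leaves the ash layer, the basalt flow, and the gravel bed with no forced order relative to the chalk bed — 3.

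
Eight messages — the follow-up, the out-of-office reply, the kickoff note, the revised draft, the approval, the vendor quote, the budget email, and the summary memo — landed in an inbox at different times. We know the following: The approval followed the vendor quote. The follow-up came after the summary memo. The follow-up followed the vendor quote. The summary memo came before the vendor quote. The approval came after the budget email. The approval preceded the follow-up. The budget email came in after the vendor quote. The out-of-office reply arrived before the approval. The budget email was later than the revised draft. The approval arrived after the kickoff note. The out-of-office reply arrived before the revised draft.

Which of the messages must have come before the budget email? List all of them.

Directly stated before the budget email: the revised draft and the vendor quote.
The out-of-office reply reaches the budget email via the out-of-office reply → the revised draft → the budget email.
The summary memo reaches the budget email via the summary memo → the vendor quote → the budget email.
No chain forces the follow-up (or any of the others) ahead of the budget email.

the out-of-office reply, the revised draft, the summary memo, the vendor quote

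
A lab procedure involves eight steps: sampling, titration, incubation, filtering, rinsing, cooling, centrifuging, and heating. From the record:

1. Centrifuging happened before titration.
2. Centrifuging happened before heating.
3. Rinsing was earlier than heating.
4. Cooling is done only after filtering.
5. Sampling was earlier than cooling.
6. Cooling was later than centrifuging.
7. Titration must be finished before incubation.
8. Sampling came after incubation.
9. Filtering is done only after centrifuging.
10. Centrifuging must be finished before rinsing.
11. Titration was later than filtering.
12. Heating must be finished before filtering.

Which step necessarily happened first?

centrifuging

Centrifuging has a chain of constraints placing it before every other step, so centrifuging must be first.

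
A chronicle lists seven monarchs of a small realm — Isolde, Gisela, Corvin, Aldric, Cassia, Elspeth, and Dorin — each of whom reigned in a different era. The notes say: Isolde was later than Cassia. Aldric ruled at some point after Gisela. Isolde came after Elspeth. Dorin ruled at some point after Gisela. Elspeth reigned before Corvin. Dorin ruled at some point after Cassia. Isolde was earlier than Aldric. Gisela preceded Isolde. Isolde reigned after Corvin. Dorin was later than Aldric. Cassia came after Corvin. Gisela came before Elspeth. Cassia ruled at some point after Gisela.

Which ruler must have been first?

Gisela has a chain of constraints placing them before every other ruler, so Gisela must be first.

Gisela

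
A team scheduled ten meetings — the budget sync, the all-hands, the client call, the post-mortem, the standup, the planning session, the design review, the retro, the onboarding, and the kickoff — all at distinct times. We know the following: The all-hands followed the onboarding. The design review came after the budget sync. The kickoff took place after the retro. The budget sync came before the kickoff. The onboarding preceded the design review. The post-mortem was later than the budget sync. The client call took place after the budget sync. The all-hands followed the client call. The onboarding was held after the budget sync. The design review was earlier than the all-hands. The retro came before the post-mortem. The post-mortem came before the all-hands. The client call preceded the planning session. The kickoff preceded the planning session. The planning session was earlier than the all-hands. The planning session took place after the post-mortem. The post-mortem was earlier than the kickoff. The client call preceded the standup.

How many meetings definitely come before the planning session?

5

Directly stated before the planning session: the client call, the kickoff, and the post-mortem.
The budget sync reaches the planning session via the budget sync → the post-mortem → the planning session.
The retro reaches the planning session via the retro → the post-mortem → the planning session.
That's the budget sync, the client call, the kickoff, the post-mortem, and the retro — 5 in all.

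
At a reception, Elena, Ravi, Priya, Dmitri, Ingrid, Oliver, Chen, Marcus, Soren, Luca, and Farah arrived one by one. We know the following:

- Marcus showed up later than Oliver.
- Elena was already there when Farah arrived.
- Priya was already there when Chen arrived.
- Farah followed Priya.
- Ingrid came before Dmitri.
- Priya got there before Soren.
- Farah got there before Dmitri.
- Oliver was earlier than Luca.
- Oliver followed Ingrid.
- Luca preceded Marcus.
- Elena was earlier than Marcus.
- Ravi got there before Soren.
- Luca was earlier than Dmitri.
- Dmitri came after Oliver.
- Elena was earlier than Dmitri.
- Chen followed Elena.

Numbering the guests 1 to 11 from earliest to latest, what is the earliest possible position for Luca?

Ingrid and Oliver must both come before Luca — 2 forced predecessors.
Nothing else is forced ahead of Luca, so their earliest slot is position 2 + 1 = 3.

3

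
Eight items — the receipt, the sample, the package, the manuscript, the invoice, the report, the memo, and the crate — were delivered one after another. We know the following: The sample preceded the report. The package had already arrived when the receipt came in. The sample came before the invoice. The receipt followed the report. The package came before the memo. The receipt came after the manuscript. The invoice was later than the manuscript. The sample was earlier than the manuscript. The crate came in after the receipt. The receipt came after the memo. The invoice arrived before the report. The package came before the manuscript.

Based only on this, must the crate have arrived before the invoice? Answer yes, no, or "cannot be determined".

Tracing the constraints gives the invoice → the report → the receipt → the crate, so the invoice must come before the crate.
That means the crate cannot be before the invoice.

no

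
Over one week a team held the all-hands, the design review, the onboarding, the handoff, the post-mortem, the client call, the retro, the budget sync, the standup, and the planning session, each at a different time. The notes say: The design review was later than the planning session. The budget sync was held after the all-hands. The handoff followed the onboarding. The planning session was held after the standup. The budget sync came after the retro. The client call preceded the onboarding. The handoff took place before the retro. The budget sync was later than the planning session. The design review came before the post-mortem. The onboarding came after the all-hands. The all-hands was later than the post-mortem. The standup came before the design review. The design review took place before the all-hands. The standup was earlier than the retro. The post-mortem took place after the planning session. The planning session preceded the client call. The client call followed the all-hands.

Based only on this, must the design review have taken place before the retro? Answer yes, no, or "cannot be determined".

Chain the constraints: the design review → the all-hands → the onboarding → the handoff → the retro. Each link is directly stated, so the design review comes before the retro.

yes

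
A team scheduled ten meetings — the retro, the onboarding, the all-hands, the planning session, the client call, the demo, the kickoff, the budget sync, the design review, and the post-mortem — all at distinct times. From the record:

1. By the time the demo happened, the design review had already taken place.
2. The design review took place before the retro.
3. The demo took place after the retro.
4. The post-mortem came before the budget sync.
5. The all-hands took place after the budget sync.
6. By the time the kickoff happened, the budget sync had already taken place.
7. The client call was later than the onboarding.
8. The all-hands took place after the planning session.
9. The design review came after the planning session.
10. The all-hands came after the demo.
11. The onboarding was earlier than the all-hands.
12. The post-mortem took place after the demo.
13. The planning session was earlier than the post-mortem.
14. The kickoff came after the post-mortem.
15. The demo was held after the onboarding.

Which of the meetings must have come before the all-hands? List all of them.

the budget sync, the demo, the design review, the onboarding, the planning session, the post-mortem, the retro

Directly stated before the all-hands: the budget sync, the demo, the onboarding, and the planning session.
The design review reaches the all-hands via the design review → the demo → the all-hands.
The post-mortem reaches the all-hands via the post-mortem → the budget sync → the all-hands.
The retro reaches the all-hands via the retro → the demo → the all-hands.
No chain forces the client call (or any of the others) ahead of the all-hands.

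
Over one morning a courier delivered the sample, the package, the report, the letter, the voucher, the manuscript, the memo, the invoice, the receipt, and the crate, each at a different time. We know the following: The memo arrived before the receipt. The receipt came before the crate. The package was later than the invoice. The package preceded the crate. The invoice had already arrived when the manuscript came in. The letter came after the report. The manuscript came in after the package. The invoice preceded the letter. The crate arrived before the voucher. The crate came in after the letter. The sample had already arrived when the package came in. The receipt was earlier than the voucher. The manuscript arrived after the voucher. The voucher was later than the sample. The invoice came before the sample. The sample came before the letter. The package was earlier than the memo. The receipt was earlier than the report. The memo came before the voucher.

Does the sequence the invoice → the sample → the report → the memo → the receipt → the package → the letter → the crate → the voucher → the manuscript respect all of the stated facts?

no

The constraints require the package before the memo, but in the proposed sequence the memo appears ahead of the package. That one violation is enough.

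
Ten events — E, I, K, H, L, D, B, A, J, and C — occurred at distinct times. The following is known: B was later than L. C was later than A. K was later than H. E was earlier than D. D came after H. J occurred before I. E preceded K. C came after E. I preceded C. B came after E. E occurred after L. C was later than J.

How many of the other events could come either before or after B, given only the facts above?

7

Forced before B: E and L.
That leaves A, C, D, H, I, J, and K with no forced order relative to B — 7.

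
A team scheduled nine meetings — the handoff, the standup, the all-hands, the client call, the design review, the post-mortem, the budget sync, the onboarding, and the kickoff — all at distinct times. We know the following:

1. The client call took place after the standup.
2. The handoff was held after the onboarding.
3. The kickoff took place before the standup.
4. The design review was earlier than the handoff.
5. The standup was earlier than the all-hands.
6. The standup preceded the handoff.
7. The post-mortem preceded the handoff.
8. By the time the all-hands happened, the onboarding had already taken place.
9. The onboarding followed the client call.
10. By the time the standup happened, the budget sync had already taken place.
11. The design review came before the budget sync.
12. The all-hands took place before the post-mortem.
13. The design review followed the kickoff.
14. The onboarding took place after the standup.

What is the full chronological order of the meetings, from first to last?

The constraints fix every adjacent pair, so only one ordering works:
the kickoff → the design review → the budget sync → the standup → the client call → the onboarding → the all-hands → the post-mortem → the handoff.

the kickoff, the design review, the budget sync, the standup, the client call, the onboarding, the all-hands, the post-mortem, the handoff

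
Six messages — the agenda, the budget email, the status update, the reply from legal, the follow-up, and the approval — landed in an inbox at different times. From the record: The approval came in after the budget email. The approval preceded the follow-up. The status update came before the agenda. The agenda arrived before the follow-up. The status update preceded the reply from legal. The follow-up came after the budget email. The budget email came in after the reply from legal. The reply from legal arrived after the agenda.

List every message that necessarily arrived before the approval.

Directly stated before the approval: the budget email.
The agenda reaches the approval via the agenda → the reply from legal → the budget email → the approval.
The reply from legal reaches the approval via the reply from legal → the budget email → the approval.
The status update reaches the approval via the status update → the reply from legal → the budget email → the approval.
No chain forces the follow-up ahead of the approval.

the agenda, the budget email, the reply from legal, the status update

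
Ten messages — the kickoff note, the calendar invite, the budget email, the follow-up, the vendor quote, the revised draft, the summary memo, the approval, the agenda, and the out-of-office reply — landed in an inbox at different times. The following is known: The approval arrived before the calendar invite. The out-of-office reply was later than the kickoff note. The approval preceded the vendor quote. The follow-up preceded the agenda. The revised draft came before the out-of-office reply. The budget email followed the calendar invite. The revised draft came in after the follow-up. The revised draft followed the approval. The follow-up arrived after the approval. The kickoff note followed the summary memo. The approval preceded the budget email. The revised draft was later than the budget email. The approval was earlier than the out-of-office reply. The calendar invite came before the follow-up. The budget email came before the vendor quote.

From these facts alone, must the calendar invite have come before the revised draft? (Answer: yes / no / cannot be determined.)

Chain the constraints: the calendar invite → the follow-up → the revised draft. Each link is directly stated, so the calendar invite comes before the revised draft.

yes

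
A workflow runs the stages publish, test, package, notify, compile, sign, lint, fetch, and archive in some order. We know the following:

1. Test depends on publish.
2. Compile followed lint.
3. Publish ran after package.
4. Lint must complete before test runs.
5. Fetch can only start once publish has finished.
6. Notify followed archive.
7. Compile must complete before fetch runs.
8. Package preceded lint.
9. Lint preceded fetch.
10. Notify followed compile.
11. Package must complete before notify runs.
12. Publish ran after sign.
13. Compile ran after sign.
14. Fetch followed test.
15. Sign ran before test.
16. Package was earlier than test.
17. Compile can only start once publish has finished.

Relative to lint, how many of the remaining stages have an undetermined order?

3

Forced before lint: package; forced after lint: compile, fetch, notify, and test.
That leaves archive, publish, and sign with no forced order relative to lint — 3.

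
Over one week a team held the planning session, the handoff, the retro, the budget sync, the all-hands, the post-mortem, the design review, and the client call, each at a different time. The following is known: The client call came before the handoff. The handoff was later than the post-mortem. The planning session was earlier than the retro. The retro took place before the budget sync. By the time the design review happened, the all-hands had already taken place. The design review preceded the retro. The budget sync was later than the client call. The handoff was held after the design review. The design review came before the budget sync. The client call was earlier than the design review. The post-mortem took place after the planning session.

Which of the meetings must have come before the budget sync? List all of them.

the all-hands, the client call, the design review, the planning session, the retro

Directly stated before the budget sync: the client call, the design review, and the retro.
The all-hands reaches the budget sync via the all-hands → the design review → the budget sync.
The planning session reaches the budget sync via the planning session → the retro → the budget sync.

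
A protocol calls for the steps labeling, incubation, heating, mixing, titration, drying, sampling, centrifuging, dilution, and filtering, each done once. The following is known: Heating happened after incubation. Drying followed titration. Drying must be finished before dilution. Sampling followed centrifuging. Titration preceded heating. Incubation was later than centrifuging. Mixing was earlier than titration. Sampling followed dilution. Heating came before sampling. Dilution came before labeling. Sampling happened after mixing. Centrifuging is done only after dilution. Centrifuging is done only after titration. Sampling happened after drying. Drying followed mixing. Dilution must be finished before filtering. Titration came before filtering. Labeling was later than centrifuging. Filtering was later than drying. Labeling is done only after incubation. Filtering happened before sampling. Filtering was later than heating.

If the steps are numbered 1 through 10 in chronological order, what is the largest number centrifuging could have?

5

Centrifuging must come before filtering, heating, incubation, labeling, and sampling — 5 steps forced after it.
Everything else can be placed before centrifuging in some valid order, so centrifuging can sit as late as position 10 − 5 = 5.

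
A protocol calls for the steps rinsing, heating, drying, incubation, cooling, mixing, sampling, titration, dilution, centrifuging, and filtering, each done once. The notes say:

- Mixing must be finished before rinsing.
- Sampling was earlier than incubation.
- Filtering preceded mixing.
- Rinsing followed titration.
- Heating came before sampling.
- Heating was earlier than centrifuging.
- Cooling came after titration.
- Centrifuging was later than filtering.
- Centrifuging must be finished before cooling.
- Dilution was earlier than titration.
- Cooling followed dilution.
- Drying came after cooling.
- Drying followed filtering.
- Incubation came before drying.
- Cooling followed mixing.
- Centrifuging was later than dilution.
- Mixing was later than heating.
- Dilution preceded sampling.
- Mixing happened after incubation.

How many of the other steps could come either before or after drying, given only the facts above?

1

Forced before drying: centrifuging, cooling, dilution, filtering, heating, incubation, mixing, sampling, and titration.
That leaves rinsing with no forced order relative to drying — 1.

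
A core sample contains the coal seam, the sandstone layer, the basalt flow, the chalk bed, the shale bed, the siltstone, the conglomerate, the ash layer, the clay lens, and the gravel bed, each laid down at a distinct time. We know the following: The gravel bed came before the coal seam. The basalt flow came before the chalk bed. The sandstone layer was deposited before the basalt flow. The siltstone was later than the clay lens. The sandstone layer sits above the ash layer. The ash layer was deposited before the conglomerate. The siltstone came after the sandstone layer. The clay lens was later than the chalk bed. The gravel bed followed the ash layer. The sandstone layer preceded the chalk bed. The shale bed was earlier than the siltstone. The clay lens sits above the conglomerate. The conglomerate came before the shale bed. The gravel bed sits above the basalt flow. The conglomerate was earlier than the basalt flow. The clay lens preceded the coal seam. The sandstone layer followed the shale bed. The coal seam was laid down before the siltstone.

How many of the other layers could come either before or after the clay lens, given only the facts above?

1

Forced before the clay lens: the ash layer, the basalt flow, the chalk bed, the conglomerate, the sandstone layer, and the shale bed; forced after the clay lens: the coal seam and the siltstone.
That leaves the gravel bed with no forced order relative to the clay lens — 1.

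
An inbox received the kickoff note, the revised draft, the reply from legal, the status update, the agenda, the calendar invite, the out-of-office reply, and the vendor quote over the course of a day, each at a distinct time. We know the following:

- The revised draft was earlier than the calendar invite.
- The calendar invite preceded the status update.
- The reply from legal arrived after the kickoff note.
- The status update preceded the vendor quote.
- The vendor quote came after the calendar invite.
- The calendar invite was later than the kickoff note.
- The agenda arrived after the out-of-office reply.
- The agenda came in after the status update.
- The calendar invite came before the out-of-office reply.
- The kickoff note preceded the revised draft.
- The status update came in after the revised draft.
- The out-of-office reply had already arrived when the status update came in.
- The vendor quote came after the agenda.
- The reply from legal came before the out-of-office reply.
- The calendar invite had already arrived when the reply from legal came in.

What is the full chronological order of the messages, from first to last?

The constraints fix every adjacent pair, so only one ordering works:
the kickoff note → the revised draft → the calendar invite → the reply from legal → the out-of-office reply → the status update → the agenda → the vendor quote.

the kickoff note, the revised draft, the calendar invite, the reply from legal, the out-of-office reply, the status update, the agenda, the vendor quote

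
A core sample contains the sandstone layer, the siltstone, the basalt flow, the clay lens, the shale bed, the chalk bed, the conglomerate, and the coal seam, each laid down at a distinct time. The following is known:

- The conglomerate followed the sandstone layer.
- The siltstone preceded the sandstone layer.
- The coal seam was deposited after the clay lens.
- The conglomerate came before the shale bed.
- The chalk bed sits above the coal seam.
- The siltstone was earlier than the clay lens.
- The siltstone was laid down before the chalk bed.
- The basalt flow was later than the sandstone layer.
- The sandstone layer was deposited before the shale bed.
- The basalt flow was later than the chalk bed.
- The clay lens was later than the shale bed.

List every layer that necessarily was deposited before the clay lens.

the conglomerate, the sandstone layer, the shale bed, the siltstone

Directly stated before the clay lens: the shale bed and the siltstone.
The conglomerate reaches the clay lens via the conglomerate → the shale bed → the clay lens.
The sandstone layer reaches the clay lens via the sandstone layer → the shale bed → the clay lens.
No chain forces the coal seam (or any of the others) ahead of the clay lens.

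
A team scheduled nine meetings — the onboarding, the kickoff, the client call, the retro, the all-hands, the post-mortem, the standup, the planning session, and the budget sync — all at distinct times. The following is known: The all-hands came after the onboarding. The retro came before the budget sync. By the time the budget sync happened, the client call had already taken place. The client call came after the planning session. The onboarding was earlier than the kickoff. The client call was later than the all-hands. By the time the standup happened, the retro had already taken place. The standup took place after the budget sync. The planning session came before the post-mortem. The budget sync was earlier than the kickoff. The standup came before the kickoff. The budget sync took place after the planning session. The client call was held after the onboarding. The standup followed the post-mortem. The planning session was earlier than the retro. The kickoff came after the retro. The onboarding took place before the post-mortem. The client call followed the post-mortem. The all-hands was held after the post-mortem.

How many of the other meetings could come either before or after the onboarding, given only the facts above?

Forced after the onboarding: the all-hands, the budget sync, the client call, the kickoff, the post-mortem, and the standup.
That leaves the planning session and the retro with no forced order relative to the onboarding — 2.

2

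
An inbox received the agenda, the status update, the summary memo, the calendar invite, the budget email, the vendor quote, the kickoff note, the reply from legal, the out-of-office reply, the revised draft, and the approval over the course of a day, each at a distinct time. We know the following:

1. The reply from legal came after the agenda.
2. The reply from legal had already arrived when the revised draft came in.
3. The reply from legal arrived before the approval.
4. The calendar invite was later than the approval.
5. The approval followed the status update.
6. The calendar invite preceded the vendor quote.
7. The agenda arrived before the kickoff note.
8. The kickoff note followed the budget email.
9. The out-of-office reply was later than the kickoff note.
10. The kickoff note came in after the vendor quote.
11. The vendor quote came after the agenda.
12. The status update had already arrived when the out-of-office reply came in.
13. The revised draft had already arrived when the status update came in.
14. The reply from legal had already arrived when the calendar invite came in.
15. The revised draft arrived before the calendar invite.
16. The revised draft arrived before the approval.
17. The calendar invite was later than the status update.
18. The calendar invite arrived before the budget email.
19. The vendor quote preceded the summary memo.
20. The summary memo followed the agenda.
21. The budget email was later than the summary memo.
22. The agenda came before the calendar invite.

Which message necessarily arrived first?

The agenda has a chain of constraints placing it before every other message, so the agenda must be first.

the agenda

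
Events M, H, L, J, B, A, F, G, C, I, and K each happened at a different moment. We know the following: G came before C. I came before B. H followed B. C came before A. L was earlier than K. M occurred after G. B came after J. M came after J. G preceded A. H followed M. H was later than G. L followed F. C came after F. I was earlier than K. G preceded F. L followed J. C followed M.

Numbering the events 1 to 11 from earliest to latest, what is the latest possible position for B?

10

B must come before H — 1 event forced after it.
Everything else can be placed before B in some valid order, so B can sit as late as position 11 − 1 = 10.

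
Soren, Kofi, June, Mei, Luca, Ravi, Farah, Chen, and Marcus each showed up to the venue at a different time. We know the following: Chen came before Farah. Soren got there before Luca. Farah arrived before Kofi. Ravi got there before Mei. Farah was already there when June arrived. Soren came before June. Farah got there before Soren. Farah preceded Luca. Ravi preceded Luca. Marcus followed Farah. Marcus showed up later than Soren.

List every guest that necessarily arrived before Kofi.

Chen, Farah

Directly stated before Kofi: Farah.
Chen reaches Kofi via Chen → Farah → Kofi.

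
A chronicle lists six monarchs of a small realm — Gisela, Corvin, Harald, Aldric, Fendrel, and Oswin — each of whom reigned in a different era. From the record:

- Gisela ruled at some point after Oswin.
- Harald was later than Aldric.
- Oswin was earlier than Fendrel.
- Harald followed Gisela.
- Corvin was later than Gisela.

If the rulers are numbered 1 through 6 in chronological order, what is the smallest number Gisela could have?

Oswin must come before Gisela — 1 forced predecessor.
Nothing else is forced ahead of Gisela, so their earliest slot is position 1 + 1 = 2.

2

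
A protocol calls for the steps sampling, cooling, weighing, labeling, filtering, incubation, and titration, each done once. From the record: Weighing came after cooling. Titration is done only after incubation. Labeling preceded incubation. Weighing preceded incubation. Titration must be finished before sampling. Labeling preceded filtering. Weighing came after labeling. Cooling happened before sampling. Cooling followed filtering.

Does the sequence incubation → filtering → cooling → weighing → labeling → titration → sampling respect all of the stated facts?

The constraints require weighing before incubation, but in the proposed sequence incubation appears ahead of weighing. That one violation is enough.

no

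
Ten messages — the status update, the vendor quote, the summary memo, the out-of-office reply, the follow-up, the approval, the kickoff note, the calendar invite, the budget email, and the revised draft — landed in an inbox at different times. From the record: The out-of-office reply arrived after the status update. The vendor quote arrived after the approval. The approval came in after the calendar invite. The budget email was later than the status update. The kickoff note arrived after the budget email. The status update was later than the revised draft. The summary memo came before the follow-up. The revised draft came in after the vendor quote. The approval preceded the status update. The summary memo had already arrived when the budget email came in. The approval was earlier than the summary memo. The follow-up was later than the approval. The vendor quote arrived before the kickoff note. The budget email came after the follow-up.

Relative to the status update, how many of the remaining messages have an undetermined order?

Forced before the status update: the approval, the calendar invite, the revised draft, and the vendor quote; forced after the status update: the budget email, the kickoff note, and the out-of-office reply.
That leaves the follow-up and the summary memo with no forced order relative to the status update — 2.

2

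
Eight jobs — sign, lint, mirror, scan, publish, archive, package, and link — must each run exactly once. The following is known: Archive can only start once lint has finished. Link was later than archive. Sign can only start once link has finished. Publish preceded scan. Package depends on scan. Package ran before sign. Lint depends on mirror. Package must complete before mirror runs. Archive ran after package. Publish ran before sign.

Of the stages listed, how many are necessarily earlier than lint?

Directly stated before lint: mirror.
Package reaches lint via package → mirror → lint.
Publish reaches lint via publish → scan → package → mirror → lint.
Scan reaches lint via scan → package → mirror → lint.
No chain forces sign (or any of the others) ahead of lint.
That's mirror, package, publish, and scan — 4 in all.

4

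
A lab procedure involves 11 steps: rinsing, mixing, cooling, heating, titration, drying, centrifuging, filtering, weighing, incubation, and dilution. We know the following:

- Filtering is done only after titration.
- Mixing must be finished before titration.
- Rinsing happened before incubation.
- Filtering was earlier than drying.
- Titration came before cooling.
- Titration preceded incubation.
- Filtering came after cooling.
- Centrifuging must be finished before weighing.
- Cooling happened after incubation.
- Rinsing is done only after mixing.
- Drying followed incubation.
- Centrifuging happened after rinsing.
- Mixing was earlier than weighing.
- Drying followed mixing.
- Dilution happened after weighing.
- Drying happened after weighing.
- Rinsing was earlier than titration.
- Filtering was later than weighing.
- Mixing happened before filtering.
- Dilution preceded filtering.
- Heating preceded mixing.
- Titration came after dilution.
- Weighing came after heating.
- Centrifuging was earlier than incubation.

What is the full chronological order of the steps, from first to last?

heating, mixing, rinsing, centrifuging, weighing, dilution, titration, incubation, cooling, filtering, drying

The constraints fix every adjacent pair, so only one ordering works:
heating → mixing → rinsing → centrifuging → weighing → dilution → titration → incubation → cooling → filtering → drying.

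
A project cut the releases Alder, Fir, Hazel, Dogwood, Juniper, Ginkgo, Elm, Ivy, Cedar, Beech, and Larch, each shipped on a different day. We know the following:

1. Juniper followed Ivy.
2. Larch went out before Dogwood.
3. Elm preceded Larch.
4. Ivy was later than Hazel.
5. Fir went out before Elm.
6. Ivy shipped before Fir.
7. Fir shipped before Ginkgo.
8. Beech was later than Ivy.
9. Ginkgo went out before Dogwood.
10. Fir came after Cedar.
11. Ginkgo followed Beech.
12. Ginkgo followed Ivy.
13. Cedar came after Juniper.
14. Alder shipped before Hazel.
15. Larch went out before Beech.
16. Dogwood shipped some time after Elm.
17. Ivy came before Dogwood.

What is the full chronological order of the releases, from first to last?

Alder, Hazel, Ivy, Juniper, Cedar, Fir, Elm, Larch, Beech, Ginkgo, Dogwood

The constraints fix every adjacent pair, so only one ordering works:
Alder → Hazel → Ivy → Juniper → Cedar → Fir → Elm → Larch → Beech → Ginkgo → Dogwood.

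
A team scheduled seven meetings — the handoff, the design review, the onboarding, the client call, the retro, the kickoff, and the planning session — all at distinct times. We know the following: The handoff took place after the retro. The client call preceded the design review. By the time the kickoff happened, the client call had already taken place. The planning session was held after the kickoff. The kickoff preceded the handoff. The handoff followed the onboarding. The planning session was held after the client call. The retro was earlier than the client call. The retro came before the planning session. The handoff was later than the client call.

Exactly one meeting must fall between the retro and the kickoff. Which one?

the client call

Tracing the constraints gives the retro → the client call → the kickoff, so the client call sits after the retro and before the kickoff.
No other meeting is forced both after the retro and before the kickoff.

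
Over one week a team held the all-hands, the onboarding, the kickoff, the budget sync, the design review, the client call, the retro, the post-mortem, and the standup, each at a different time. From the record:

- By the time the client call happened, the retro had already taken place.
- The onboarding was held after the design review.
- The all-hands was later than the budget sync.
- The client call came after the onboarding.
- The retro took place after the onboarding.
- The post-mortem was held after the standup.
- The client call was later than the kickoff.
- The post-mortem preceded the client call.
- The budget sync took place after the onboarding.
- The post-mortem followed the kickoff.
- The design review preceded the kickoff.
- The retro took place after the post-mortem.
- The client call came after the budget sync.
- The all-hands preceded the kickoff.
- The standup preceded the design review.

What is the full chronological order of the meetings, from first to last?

the standup, the design review, the onboarding, the budget sync, the all-hands, the kickoff, the post-mortem, the retro, the client call

The constraints fix every adjacent pair, so only one ordering works:
the standup → the design review → the onboarding → the budget sync → the all-hands → the kickoff → the post-mortem → the retro → the client call.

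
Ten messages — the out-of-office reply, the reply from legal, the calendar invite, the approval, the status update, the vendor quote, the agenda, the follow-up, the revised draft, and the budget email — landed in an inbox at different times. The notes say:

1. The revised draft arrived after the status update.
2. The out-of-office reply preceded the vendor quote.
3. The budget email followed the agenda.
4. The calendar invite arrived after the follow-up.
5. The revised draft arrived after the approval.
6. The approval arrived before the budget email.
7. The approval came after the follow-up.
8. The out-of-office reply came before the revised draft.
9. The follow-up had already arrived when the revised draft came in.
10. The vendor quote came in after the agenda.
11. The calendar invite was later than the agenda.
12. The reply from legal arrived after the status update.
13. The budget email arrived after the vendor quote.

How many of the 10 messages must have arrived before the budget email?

Directly stated before the budget email: the agenda, the approval, and the vendor quote.
The follow-up reaches the budget email via the follow-up → the approval → the budget email.
The out-of-office reply reaches the budget email via the out-of-office reply → the vendor quote → the budget email.
That's the agenda, the approval, the follow-up, the out-of-office reply, and the vendor quote — 5 in all.

5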